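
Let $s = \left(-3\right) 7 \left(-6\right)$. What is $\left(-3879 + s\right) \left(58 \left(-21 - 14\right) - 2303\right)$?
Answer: $16261749$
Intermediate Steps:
$s = 126$ ($s = \left(-21\right) \left(-6\right) = 126$)
$\left(-3879 + s\right) \left(58 \left(-21 - 14\right) - 2303\right) = \left(-3879 + 126\right) \left(58 \left(-21 - 14\right) - 2303\right) = - 3753 \left(58 \left(-35\right) - 2303\right) = - 3753 \left(-2030 - 2303\right) = \left(-3753\right) \left(-4333\right) = 16261749$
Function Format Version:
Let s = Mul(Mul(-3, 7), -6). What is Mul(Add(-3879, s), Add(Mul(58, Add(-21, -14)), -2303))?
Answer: 16261749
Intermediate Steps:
s = 126 (s = Mul(-21, -6) = 126)
Mul(Add(-3879, s), Add(Mul(58, Add(-21, -14)), -2303)) = Mul(Add(-3879, 126), Add(Mul(58, Add(-21, -14)), -2303)) = Mul(-3753, Add(Mul(58, -35), -2303)) = Mul(-3753, Add(-2030, -2303)) = Mul(-3753, -4333) = 16261749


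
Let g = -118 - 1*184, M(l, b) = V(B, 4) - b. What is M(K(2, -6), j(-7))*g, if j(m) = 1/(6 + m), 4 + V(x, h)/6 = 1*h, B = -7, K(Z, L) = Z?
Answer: -302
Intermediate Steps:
V(x, h) = -24 + 6*h (V(x, h) = -24 + 6*(1*h) = -24 + 6*h)
M(l, b) = -b (M(l, b) = (-24 + 6*4) - b = (-24 + 24) - b = 0 - b = -b)
g = -302 (g = -118 - 184 = -302)
M(K(2, -6), j(-7))*g = -1/(6 - 7)*(-302) = -1/(-1)*(-302) = -1*(-1)*(-302) = 1*(-302) = -302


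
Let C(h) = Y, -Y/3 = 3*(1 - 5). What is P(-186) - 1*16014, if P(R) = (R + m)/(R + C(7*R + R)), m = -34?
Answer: -240188/15 ≈ -16013.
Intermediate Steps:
Y = 36 (Y = -9*(1 - 5) = -9*(-4) = -3*(-12) = 36)
C(h) = 36
P(R) = (-34 + R)/(36 + R) (P(R) = (R - 34)/(R + 36) = (-34 + R)/(36 + R))
P(-186) - 1*16014 = (-34 - 186)/(36 - 186) - 1*16014 = -220/(-150) - 16014 = -1/150*(-220) - 16014 = 22/15 - 16014 = -240188/15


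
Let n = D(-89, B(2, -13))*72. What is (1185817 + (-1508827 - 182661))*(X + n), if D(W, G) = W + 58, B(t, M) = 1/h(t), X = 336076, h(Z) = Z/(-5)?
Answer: -168815229324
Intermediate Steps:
h(Z) = -Z/5 (h(Z) = Z*(-⅕) = -Z/5)
B(t, M) = -5/t (B(t, M) = 1/(-t/5) = -5/t)
D(W, G) = 58 + W
n = -2232 (n = (58 - 89)*72 = -31*72 = -2232)
(1185817 + (-1508827 - 182661))*(X + n) = (1185817 + (-1508827 - 182661))*(336076 - 2232) = (1185817 - 1691488)*333844 = -505671*333844 = -168815229324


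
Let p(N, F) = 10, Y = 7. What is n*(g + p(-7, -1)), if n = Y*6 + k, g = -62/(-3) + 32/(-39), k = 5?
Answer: 18236/13 ≈ 1402.8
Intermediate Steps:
g = 258/13 (g = -62*(-⅓) + 32*(-1/39) = 62/3 - 32/39 = 258/13 ≈ 19.846)
n = 47 (n = 7*6 + 5 = 42 + 5 = 47)
n*(g + p(-7, -1)) = 47*(258/13 + 10) = 47*(388/13) = 18236/13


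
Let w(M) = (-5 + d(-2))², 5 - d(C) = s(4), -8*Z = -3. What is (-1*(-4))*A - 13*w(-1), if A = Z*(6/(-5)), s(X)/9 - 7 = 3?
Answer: -526509/5 ≈ -1.0530e+5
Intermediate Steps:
Z = 3/8 (Z = -⅛*(-3) = 3/8 ≈ 0.37500)
s(X) = 90 (s(X) = 63 + 9*3 = 63 + 27 = 90)
d(C) = -85 (d(C) = 5 - 1*90 = 5 - 90 = -85)
A = -9/20 (A = 3*(6/(-5))/8 = 3*(6*(-⅕))/8 = (3/8)*(-6/5) = -9/20 ≈ -0.45000)
w(M) = 8100 (w(M) = (-5 - 85)² = (-90)² = 8100)
(-1*(-4))*A - 13*w(-1) = -1*(-4)*(-9/20) - 13*8100 = 4*(-9/20) - 105300 = -9/5 - 105300 = -526509/5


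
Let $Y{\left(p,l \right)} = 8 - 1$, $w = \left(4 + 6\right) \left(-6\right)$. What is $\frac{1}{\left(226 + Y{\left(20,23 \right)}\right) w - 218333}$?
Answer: $- \frac{1}{232313} \approx -4.3045 \cdot 10^{-6}$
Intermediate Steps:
$w = -60$ ($w = 10 \left(-6\right) = -60$)
$Y{\left(p,l \right)} = 7$ ($Y{\left(p,l \right)} = 8 - 1 = 7$)
$\frac{1}{\left(226 + Y{\left(20,23 \right)}\right) w - 218333} = \frac{1}{\left(226 + 7\right) \left(-60\right) - 218333} = \frac{1}{233 \left(-60\right) - 218333} = \frac{1}{-13980 - 218333} = \frac{1}{-232313} = - \frac{1}{232313}$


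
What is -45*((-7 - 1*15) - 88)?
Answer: 4950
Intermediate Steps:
-45*((-7 - 1*15) - 88) = -45*((-7 - 15) - 88) = -45*(-22 - 88) = -45*(-110) = 4950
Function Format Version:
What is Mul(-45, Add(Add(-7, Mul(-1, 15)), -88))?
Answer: 4950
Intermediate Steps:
Mul(-45, Add(Add(-7, Mul(-1, 15)), -88)) = Mul(-45, Add(Add(-7, -15), -88)) = Mul(-45, Add(-22, -88)) = Mul(-45, -110) = 4950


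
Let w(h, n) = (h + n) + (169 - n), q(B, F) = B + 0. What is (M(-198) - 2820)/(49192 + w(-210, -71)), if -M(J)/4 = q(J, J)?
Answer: -2028/49151 ≈ -0.041261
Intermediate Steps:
q(B, F) = B
M(J) = -4*J
w(h, n) = 169 + h
(M(-198) - 2820)/(49192 + w(-210, -71)) = (-4*(-198) - 2820)/(49192 + (169 - 210)) = (792 - 2820)/(49192 - 41) = -2028/49151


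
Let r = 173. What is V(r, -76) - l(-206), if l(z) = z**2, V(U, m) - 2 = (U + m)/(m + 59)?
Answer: -721475/17 ≈ -42440.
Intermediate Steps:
V(U, m) = 2 + (U + m)/(59 + m) (V(U, m) = 2 + (U + m)/(m + 59) = 2 + (U + m)/(59 + m))
V(r, -76) - l(-206) = (118 + 173 + 3*(-76))/(59 - 76) - 1*(-206)**2 = (118 + 173 - 228)/(-17) - 1*42436 = -1/17*63 - 42436 = -63/17 - 42436 = -721475/17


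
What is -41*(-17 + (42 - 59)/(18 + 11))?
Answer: 20910/29 ≈ 721.03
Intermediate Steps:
-41*(-17 + (42 - 59)/(18 + 11)) = -41*(-17 - 17/29) = -41*(-510/29) = 20910/29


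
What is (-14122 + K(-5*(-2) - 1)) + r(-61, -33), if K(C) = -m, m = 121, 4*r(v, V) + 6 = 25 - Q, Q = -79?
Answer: -28437/2 ≈ -14219.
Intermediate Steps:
r(v, V) = 49/2 (r(v, V) = -3/2 + (25 - 1*(-79))/4 = -3/2 + (25 + 79)/4 = -3/2 + (¼)*104 = -3/2 + 26 = 49/2)
K(C) = -121 (K(C) = -1*121 = -121)
(-14122 + K(-5*(-2) - 1)) + r(-61, -33) = (-14122 - 121) + 49/2 = -14243 + 49/2 = -28437/2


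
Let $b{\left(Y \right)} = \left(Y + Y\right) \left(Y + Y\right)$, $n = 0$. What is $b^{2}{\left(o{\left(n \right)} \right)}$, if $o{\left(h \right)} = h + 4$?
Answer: $4096$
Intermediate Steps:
$o{\left(h \right)} = 4 + h$
$b{\left(Y \right)} = 4 Y^{2}$ ($b{\left(Y \right)} = 2 Y 2 Y = 4 Y^{2}$)
$b^{2}{\left(o{\left(n \right)} \right)} = \left(4 \left(4 + 0\right)^{2}\right)^{2} = \left(4 \cdot 4^{2}\right)^{2} = \left(4 \cdot 16\right)^{2} = 64^{2} = 4096$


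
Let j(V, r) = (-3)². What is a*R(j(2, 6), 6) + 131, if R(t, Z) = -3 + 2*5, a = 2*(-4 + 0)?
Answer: 75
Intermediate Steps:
j(V, r) = 9
a = -8 (a = 2*(-4) = -8)
R(t, Z) = 7 (R(t, Z) = -3 + 10 = 7)
a*R(j(2, 6), 6) + 131 = -8*7 + 131 = -56 + 131 = 75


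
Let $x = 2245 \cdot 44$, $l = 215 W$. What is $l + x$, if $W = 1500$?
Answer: $421280$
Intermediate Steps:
$l = 322500$ ($l = 215 \cdot 1500 = 322500$)
$x = 98780$
$l + x = 322500 + 98780 = 421280$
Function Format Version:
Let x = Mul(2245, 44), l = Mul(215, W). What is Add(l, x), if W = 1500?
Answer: 421280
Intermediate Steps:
l = 322500 (l = Mul(215, 1500) = 322500)
x = 98780
Add(l, x) = Add(322500, 98780) = 421280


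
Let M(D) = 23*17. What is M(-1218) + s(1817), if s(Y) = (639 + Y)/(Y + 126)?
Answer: 762169/1943 ≈ 392.26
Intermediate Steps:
M(D) = 391
s(Y) = (639 + Y)/(126 + Y)
M(-1218) + s(1817) = 391 + (639 + 1817)/(126 + 1817) = 391 + 2456/1943 = 762169/1943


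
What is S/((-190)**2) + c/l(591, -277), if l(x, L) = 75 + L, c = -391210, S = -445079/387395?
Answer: 2735527958044521/1412480909500 ≈ 1936.7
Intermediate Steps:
S = -445079/387395 (S = -445079*1/387395 = -445079/387395 ≈ -1.1489)
S/((-190)**2) + c/l(591, -277) = -445079/(387395*((-190)**2)) - 391210/(75 - 277) = -445079/387395/36100 - 391210/(-202) = -445079/387395*1/36100 - 391210*(-1/202) = -445079/13984959500 + 195605/101 = 2735527958044521/1412480909500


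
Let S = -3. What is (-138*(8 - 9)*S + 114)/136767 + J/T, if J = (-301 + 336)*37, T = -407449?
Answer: -14254665/2653598923 ≈ -0.0053718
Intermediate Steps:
J = 1295 (J = 35*37 = 1295)
(-138*(8 - 9)*S + 114)/136767 + J/T = (-138*(8 - 9)*(-3) + 114)/136767 + 1295/(-407449) = (-(-138)*(-3) + 114)*(1/136767) + 1295*(-1/407449) = (-138*3 + 114)*(1/136767) - 185/58207 = (-414 + 114)*(1/136767) - 185/58207 = -300*1/136767 - 185/58207 = -100/45589 - 185/58207 = -14254665/2653598923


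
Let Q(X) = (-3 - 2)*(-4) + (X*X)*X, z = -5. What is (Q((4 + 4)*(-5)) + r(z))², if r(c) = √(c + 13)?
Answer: 4093440408 - 255920*√2 ≈ 4.0931e+9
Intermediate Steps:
r(c) = √(13 + c)
Q(X) = 20 + X³ (Q(X) = -5*(-4) + X²*X = 20 + X³)
(Q((4 + 4)*(-5)) + r(z))² = ((20 + ((4 + 4)*(-5))³) + √(13 - 5))² = ((20 + (8*(-5))³) + √8)² = ((20 + (-40)³) + 2*√2)² = ((20 - 64000) + 2*√2)² = (-63980 + 2*√2)²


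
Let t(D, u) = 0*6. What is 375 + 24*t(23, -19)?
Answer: 375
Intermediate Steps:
t(D, u) = 0
375 + 24*t(23, -19) = 375 + 24*0 = 375 + 0 = 375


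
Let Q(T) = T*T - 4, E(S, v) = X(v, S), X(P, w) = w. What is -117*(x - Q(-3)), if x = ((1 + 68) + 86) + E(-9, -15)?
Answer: -16497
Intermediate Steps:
E(S, v) = S
Q(T) = -4 + T² (Q(T) = T² - 4 = -4 + T²)
x = 146 (x = ((1 + 68) + 86) - 9 = (69 + 86) - 9 = 155 - 9 = 146)
-117*(x - Q(-3)) = -117*(146 - (-4 + (-3)²)) = -117*(146 - (-4 + 9)) = -117*(146 - 1*5) = -117*(146 - 5) = -117*141 = -16497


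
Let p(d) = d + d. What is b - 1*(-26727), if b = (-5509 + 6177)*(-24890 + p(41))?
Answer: -16545017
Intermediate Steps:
p(d) = 2*d
b = -16571744 (b = (-5509 + 6177)*(-24890 + 2*41) = 668*(-24890 + 82) = 668*(-24808) = -16571744)
b - 1*(-26727) = -16571744 - 1*(-26727) = -16571744 + 26727 = -16545017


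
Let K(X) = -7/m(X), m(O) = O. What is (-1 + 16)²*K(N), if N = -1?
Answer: 1575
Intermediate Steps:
K(X) = -7/X
(-1 + 16)²*K(N) = (-1 + 16)²*(-7/(-1)) = 15²*(-7*(-1)) = 225*7 = 1575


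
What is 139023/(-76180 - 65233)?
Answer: -139023/141413 ≈ -0.98310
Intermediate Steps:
139023/(-76180 - 65233) = 139023/(-141413) = 139023*(-1/141413) = -139023/141413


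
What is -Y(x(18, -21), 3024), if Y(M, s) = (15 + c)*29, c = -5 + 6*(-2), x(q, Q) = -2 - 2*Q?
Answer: 58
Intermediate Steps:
c = -17 (c = -5 - 12 = -17)
Y(M, s) = -58 (Y(M, s) = (15 - 17)*29 = -2*29 = -58)
-Y(x(18, -21), 3024) = -1*(-58) = 58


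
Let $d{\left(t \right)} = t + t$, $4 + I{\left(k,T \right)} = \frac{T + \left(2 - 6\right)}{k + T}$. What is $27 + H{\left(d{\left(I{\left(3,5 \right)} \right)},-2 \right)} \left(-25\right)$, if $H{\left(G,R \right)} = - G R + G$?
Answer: $\frac{2433}{4} \approx 608.25$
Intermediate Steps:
$I{\left(k,T \right)} = -4 + \frac{-4 + T}{T + k}$ ($I{\left(k,T \right)} = -4 + \frac{T + \left(2 - 6\right)}{k + T} = -4 + \frac{T + \left(2 - 6\right)}{T + k} = -4 + \frac{T - 4}{T + k} = -4 + \frac{-4 + T}{T + k}$)
$d{\left(t \right)} = 2 t$
$H{\left(G,R \right)} = G - G R$ ($H{\left(G,R \right)} = - G R + G = G - G R$)
$27 + H{\left(d{\left(I{\left(3,5 \right)} \right)},-2 \right)} \left(-25\right) = 27 + 2 \frac{-4 - 12 - 15}{5 + 3} \left(1 - -2\right) \left(-25\right) = 27 + 2 \frac{-4 - 12 - 15}{8} \left(1 + 2\right) \left(-25\right) = 27 + 2 \cdot \frac{1}{8} \left(-31\right) 3 \left(-25\right) = 27 + 2 \left(- \frac{31}{8}\right) 3 \left(-25\right) = 27 + \left(- \frac{31}{4}\right) 3 \left(-25\right) = 27 - - \frac{2325}{4} = 27 + \frac{2325}{4} = \frac{2433}{4}$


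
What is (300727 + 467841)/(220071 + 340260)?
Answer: 768568/560331 ≈ 1.3716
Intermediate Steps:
(300727 + 467841)/(220071 + 340260) = 768568/560331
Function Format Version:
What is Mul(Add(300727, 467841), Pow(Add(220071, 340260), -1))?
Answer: Rational(768568, 560331) ≈ 1.3716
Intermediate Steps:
Mul(Add(300727, 467841), Pow(Add(220071, 340260), -1)) = Mul(768568, Pow(560331, -1)) = Mul(768568, Rational(1, 560331)) = Rational(768568, 560331)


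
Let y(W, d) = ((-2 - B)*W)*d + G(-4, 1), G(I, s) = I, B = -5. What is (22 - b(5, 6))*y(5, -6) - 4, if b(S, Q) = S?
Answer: -1602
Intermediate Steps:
y(W, d) = -4 + 3*W*d (y(W, d) = ((-2 - 1*(-5))*W)*d - 4 = ((-2 + 5)*W)*d - 4 = (3*W)*d - 4 = 3*W*d - 4 = -4 + 3*W*d)
(22 - b(5, 6))*y(5, -6) - 4 = (22 - 1*5)*(-4 + 3*5*(-6)) - 4 = (22 - 5)*(-4 - 90) - 4 = 17*(-94) - 4 = -1598 - 4 = -1602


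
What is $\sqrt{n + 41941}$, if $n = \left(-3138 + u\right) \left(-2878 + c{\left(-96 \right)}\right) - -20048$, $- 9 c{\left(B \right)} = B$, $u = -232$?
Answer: $\frac{\sqrt{87524121}}{3} \approx 3118.5$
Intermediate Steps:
$c{\left(B \right)} = - \frac{B}{9}$
$n = \frac{29048884}{3}$ ($n = \left(-3138 - 232\right) \left(-2878 - - \frac{32}{3}\right) - -20048 = - 3370 \left(-2878 + \frac{32}{3}\right) + 20048 = \left(-3370\right) \left(- \frac{8602}{3}\right) + 20048 = \frac{28988740}{3} + 20048 = \frac{29048884}{3} \approx 9.683 \cdot 10^{6}$)
$\sqrt{n + 41941} = \sqrt{\frac{29048884}{3} + 41941} = \sqrt{\frac{29174707}{3}} = \frac{\sqrt{87524121}}{3}$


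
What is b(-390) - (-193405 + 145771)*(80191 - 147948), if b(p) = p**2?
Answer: -3227384838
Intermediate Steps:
b(-390) - (-193405 + 145771)*(80191 - 147948) = (-390)**2 - (-193405 + 145771)*(80191 - 147948) = 152100 - (-47634)*(-67757) = 152100 - 1*3227536938 = 152100 - 3227536938 = -3227384838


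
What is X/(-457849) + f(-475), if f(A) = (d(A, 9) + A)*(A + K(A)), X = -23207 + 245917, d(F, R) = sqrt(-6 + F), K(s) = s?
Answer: 206604138540/457849 - 950*I*sqrt(481) ≈ 4.5125e+5 - 20835.0*I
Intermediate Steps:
X = 222710
f(A) = 2*A*(A + sqrt(-6 + A)) (f(A) = (sqrt(-6 + A) + A)*(A + A) = (A + sqrt(-6 + A))*(2*A) = 2*A*(A + sqrt(-6 + A)))
X/(-457849) + f(-475) = 222710/(-457849) + 2*(-475)*(-475 + sqrt(-6 - 475)) = 222710*(-1/457849) + 2*(-475)*(-475 + sqrt(-481)) = -222710/457849 + 2*(-475)*(-475 + I*sqrt(481)) = -222710/457849 + (451250 - 950*I*sqrt(481)) = 206604138540/457849 - 950*I*sqrt(481)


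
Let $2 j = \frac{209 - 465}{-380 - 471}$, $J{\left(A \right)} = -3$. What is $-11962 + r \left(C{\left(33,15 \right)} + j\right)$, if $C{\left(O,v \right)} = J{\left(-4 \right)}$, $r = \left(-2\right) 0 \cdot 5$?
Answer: $-11962$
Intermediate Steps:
$j = \frac{128}{851}$ ($j = \frac{\left(209 - 465\right) \frac{1}{-380 - 471}}{2} = \frac{\left(-256\right) \frac{1}{-851}}{2} = \frac{\left(-256\right) \left(- \frac{1}{851}\right)}{2} = \frac{1}{2} \cdot \frac{256}{851} = \frac{128}{851} \approx 0.15041$)
$r = 0$ ($r = 0 \cdot 5 = 0$)
$C{\left(O,v \right)} = -3$
$-11962 + r \left(C{\left(33,15 \right)} + j\right) = -11962 + 0 \left(-3 + \frac{128}{851}\right) = -11962 + 0 \left(- \frac{2425}{851}\right) = -11962 + 0 = -11962$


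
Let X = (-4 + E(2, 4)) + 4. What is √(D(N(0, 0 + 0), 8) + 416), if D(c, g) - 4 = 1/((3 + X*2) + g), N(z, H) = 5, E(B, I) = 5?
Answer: √185241/21 ≈ 20.495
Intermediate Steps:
X = 5 (X = (-4 + 5) + 4 = 1 + 4 = 5)
D(c, g) = 4 + 1/(13 + g) (D(c, g) = 4 + 1/((3 + 5*2) + g) = 4 + 1/((3 + 10) + g) = 4 + 1/(13 + g))
√(D(N(0, 0 + 0), 8) + 416) = √((53 + 4*8)/(13 + 8) + 416) = √((53 + 32)/21 + 416) = √((1/21)*85 + 416) = √(85/21 + 416) = √(8821/21) = √185241/21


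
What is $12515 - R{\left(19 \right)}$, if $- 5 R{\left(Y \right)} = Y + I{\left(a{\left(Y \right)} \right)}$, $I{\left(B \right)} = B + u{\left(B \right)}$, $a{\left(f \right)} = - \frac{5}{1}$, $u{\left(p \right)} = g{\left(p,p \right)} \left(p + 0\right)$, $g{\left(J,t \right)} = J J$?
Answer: $\frac{62464}{5} \approx 12493.0$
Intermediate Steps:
$g{\left(J,t \right)} = J^{2}$
$u{\left(p \right)} = p^{3}$ ($u{\left(p \right)} = p^{2} \left(p + 0\right) = p^{2} p = p^{3}$)
$a{\left(f \right)} = -5$ ($a{\left(f \right)} = \left(-5\right) 1 = -5$)
$I{\left(B \right)} = B + B^{3}$
$R{\left(Y \right)} = 26 - \frac{Y}{5}$ ($R{\left(Y \right)} = - \frac{Y + \left(-5 + \left(-5\right)^{3}\right)}{5} = - \frac{Y - 130}{5} = - \frac{-130 + Y}{5} = 26 - \frac{Y}{5}$)
$12515 - R{\left(19 \right)} = 12515 - \left(26 - \frac{19}{5}\right) = 12515 - \frac{111}{5} = \frac{62464}{5}$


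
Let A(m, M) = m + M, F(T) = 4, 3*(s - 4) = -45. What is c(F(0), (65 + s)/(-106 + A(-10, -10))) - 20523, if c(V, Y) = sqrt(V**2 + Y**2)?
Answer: -20523 + sqrt(793)/7 ≈ -20519.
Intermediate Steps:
s = -11 (s = 4 + (1/3)*(-45) = 4 - 15 = -11)
A(m, M) = M + m
c(F(0), (65 + s)/(-106 + A(-10, -10))) - 20523 = sqrt(4**2 + ((65 - 11)/(-106 + (-10 - 10)))**2) - 20523 = sqrt(16 + (54/(-106 - 20))**2) - 20523 = sqrt(16 + (54/(-126))**2) - 20523 = sqrt(16 + (54*(-1/126))**2) - 20523 = sqrt(16 + (-3/7)**2) - 20523 = sqrt(16 + 9/49) - 20523 = sqrt(793/49) - 20523 = sqrt(793)/7 - 20523 = -20523 + sqrt(793)/7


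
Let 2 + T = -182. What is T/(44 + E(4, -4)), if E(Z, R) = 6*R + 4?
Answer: -23/3 ≈ -7.6667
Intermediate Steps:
E(Z, R) = 4 + 6*R
T = -184 (T = -2 - 182 = -184)
T/(44 + E(4, -4)) = -184/(44 + (4 + 6*(-4))) = -184/(44 + (4 - 24)) = -184/(44 - 20) = -184/24 = -184*1/24 = -23/3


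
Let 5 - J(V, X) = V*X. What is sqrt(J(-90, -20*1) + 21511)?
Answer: 2*sqrt(4929) ≈ 140.41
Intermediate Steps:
J(V, X) = 5 - V*X
sqrt(J(-90, -20*1) + 21511) = sqrt((5 - 1*(-90)*(-20*1)) + 21511) = sqrt((5 - 1*(-90)*(-20)) + 21511) = sqrt((5 - 1800) + 21511) = sqrt(-1795 + 21511) = sqrt(19716) = 2*sqrt(4929)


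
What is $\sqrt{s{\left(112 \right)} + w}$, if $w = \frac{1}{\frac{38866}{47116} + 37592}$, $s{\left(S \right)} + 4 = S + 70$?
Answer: $\frac{2 \sqrt{34901720355723780090}}{885611769} \approx 13.342$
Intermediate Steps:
$s{\left(S \right)} = 66 + S$ ($s{\left(S \right)} = -4 + \left(S + 70\right) = -4 + \left(70 + S\right) = 66 + S$)
$w = \frac{23558}{885611769}$ ($w = \frac{1}{38866 \cdot \frac{1}{47116} + 37592} = \frac{1}{\frac{19433}{23558} + 37592} = \frac{1}{\frac{885611769}{23558}} = \frac{23558}{885611769} \approx 2.6601 \cdot 10^{-5}$)
$\sqrt{s{\left(112 \right)} + w} = \sqrt{\left(66 + 112\right) + \frac{23558}{885611769}} = \sqrt{178 + \frac{23558}{885611769}} = \sqrt{\frac{157638918440}{885611769}} = \frac{2 \sqrt{34901720355723780090}}{885611769}$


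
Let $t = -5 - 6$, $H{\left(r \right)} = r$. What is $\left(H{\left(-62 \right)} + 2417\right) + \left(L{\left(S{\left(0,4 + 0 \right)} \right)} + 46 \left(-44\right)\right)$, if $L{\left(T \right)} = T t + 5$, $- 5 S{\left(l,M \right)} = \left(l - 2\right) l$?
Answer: $336$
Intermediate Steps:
$t = -11$ ($t = -5 - 6 = -11$)
$S{\left(l,M \right)} = - \frac{l \left(-2 + l\right)}{5}$ ($S{\left(l,M \right)} = - \frac{\left(l - 2\right) l}{5} = - \frac{\left(-2 + l\right) l}{5} = - \frac{l \left(-2 + l\right)}{5}$)
$L{\left(T \right)} = 5 - 11 T$ ($L{\left(T \right)} = T \left(-11\right) + 5 = - 11 T + 5 = 5 - 11 T$)
$\left(H{\left(-62 \right)} + 2417\right) + \left(L{\left(S{\left(0,4 + 0 \right)} \right)} + 46 \left(-44\right)\right) = \left(-62 + 2417\right) + \left(\left(5 - 11 \cdot \frac{1}{5} \cdot 0 \left(2 - 0\right)\right) + 46 \left(-44\right)\right) = 2355 - \left(2019 + 11 \cdot \frac{1}{5} \cdot 0 \left(2 + 0\right)\right) = 2355 - \left(2019 + 11 \cdot \frac{1}{5} \cdot 0 \cdot 2\right) = 2355 + \left(\left(5 - 0\right) - 2024\right) = 2355 + \left(\left(5 + 0\right) - 2024\right) = 2355 + \left(5 - 2024\right) = 2355 - 2019 = 336$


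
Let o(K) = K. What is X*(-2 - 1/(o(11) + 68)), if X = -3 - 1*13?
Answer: 2544/79 ≈ 32.203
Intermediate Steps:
X = -16 (X = -3 - 13 = -16)
X*(-2 - 1/(o(11) + 68)) = -16*(-2 - 1/(11 + 68)) = -16*(-2 - 1/79) = -16*(-159/79) = 2544/79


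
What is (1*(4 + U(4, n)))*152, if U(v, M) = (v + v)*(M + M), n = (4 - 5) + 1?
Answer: 608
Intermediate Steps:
n = 0 (n = -1 + 1 = 0)
U(v, M) = 4*M*v (U(v, M) = (2*v)*(2*M) = 4*M*v)
(1*(4 + U(4, n)))*152 = (1*(4 + 4*0*4))*152 = (1*(4 + 0))*152 = (1*4)*152 = 4*152 = 608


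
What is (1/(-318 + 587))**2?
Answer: 1/72361 ≈ 1.3820e-5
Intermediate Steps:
(1/(-318 + 587))**2 = (1/269)**2 = 1/72361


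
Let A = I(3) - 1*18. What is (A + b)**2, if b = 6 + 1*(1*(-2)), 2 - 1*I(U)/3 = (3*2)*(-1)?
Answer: 100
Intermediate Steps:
I(U) = 24 (I(U) = 6 - 3*3*2*(-1) = 6 - 18*(-1) = 6 - 3*(-6) = 6 + 18 = 24)
A = 6 (A = 24 - 1*18 = 24 - 18 = 6)
b = 4 (b = 6 + 1*(-2) = 6 - 2 = 4)
(A + b)**2 = (6 + 4)**2 = 10**2 = 100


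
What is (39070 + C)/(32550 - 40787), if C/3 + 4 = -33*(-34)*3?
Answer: -49156/8237 ≈ -5.9677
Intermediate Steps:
C = 10086 (C = -12 + 3*(-33*(-34)*3) = -12 + 3*(1122*3) = -12 + 3*3366 = -12 + 10098 = 10086)
(39070 + C)/(32550 - 40787) = (39070 + 10086)/(32550 - 40787) = 49156/(-8237) = 49156*(-1/8237) = -49156/8237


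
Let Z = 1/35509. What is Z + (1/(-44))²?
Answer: 37445/68745424 ≈ 0.00054469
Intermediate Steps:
Z = 1/35509 ≈ 2.8162e-5
Z + (1/(-44))² = 1/35509 + (1/(-44))² = 1/35509 + (-1/44)² = 1/35509 + 1/1936 = 37445/68745424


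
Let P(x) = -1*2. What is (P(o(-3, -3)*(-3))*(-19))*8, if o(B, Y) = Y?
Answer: 304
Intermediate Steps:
P(x) = -2
(P(o(-3, -3)*(-3))*(-19))*8 = -2*(-19)*8 = 38*8 = 304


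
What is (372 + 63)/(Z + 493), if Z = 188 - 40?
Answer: 435/641 ≈ 0.67863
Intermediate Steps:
Z = 148
(372 + 63)/(Z + 493) = (372 + 63)/(148 + 493) = 435/641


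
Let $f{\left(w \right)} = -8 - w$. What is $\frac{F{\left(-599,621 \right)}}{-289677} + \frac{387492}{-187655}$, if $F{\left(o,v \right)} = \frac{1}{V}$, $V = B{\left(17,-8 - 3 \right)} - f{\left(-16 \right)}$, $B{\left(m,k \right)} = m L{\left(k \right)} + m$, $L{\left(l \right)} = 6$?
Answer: $- \frac{12459474916979}{6033886455285} \approx -2.0649$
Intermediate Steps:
$B{\left(m,k \right)} = 7 m$ ($B{\left(m,k \right)} = m 6 + m = 6 m + m = 7 m$)
$V = 111$ ($V = 7 \cdot 17 - \left(-8 - -16\right) = 119 - \left(-8 + 16\right) = 119 - 8 = 111$)
$F{\left(o,v \right)} = \frac{1}{111}$
$\frac{F{\left(-599,621 \right)}}{-289677} + \frac{387492}{-187655} = \frac{1}{111 \left(-289677\right)} + \frac{387492}{-187655} = \frac{1}{111} \left(- \frac{1}{289677}\right) + 387492 \left(- \frac{1}{187655}\right) = - \frac{1}{32154147} - \frac{387492}{187655} = - \frac{12459474916979}{6033886455285}$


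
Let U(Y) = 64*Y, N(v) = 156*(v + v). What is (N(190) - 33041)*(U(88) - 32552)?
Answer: -706353880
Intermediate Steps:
N(v) = 312*v (N(v) = 156*(2*v) = 312*v)
(N(190) - 33041)*(U(88) - 32552) = (312*190 - 33041)*(64*88 - 32552) = (59280 - 33041)*(5632 - 32552) = 26239*(-26920) = -706353880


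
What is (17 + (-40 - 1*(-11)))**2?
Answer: 144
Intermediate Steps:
(17 + (-40 - 1*(-11)))**2 = (17 + (-40 + 11))**2 = (17 - 29)**2 = (-12)**2 = 144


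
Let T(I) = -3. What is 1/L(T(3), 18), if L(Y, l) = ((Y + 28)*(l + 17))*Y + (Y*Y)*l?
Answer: -1/2463 ≈ -0.00040601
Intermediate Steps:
L(Y, l) = l*Y**2 + Y*(17 + l)*(28 + Y) (L(Y, l) = ((28 + Y)*(17 + l))*Y + Y**2*l = ((17 + l)*(28 + Y))*Y + l*Y**2 = Y*(17 + l)*(28 + Y) + l*Y**2 = l*Y**2 + Y*(17 + l)*(28 + Y))
1/L(T(3), 18) = 1/(-3*(476 + 17*(-3) + 28*18 + 2*(-3)*18)) = 1/(-3*(476 - 51 + 504 - 108)) = 1/(-3*821) = 1/(-2463) = -1/2463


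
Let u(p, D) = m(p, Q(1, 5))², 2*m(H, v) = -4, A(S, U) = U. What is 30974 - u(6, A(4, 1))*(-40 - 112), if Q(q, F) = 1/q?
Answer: 31582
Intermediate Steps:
m(H, v) = -2 (m(H, v) = (½)*(-4) = -2)
u(p, D) = 4 (u(p, D) = (-2)² = 4)
30974 - u(6, A(4, 1))*(-40 - 112) = 30974 - 4*(-40 - 112) = 30974 - 4*(-152) = 30974 - 1*(-608) = 30974 + 608 = 31582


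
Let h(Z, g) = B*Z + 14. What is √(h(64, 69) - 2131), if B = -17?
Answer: I*√3205 ≈ 56.613*I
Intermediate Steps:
h(Z, g) = 14 - 17*Z (h(Z, g) = -17*Z + 14 = 14 - 17*Z)
√(h(64, 69) - 2131) = √((14 - 17*64) - 2131) = √((14 - 1088) - 2131) = √(-1074 - 2131) = √(-3205) = I*√3205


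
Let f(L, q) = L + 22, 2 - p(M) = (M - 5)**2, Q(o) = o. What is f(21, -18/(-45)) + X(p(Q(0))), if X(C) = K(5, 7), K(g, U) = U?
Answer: 50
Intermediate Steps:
p(M) = 2 - (-5 + M)**2 (p(M) = 2 - (M - 5)**2 = 2 - (-5 + M)**2)
f(L, q) = 22 + L
X(C) = 7
f(21, -18/(-45)) + X(p(Q(0))) = (22 + 21) + 7 = 43 + 7 = 50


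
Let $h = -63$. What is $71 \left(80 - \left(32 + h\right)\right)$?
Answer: $7881$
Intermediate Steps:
$71 \left(80 - \left(32 + h\right)\right) = 71 \left(80 - -31\right) = 71 \left(80 + \left(-32 + 63\right)\right) = 71 \left(80 + 31\right) = 71 \cdot 111 = 7881$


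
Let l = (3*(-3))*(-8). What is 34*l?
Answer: 2448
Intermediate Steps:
l = 72 (l = -9*(-8) = 72)
34*l = 34*72 = 2448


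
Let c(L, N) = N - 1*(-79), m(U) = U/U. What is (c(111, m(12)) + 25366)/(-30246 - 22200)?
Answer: -4241/8741 ≈ -0.48518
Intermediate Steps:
m(U) = 1
c(L, N) = 79 + N (c(L, N) = N + 79 = 79 + N)
(c(111, m(12)) + 25366)/(-30246 - 22200) = ((79 + 1) + 25366)/(-30246 - 22200) = (80 + 25366)/(-52446) = 25446*(-1/52446) = -4241/8741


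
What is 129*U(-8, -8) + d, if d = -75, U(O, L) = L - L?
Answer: -75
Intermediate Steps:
U(O, L) = 0
129*U(-8, -8) + d = 129*0 - 75 = 0 - 75 = -75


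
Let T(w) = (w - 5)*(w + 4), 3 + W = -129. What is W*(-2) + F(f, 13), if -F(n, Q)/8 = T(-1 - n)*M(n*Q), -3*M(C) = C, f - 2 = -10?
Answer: -17512/3 ≈ -5837.3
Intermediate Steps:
W = -132 (W = -3 - 129 = -132)
f = -8 (f = 2 - 10 = -8)
M(C) = -C/3
T(w) = (-5 + w)*(4 + w)
F(n, Q) = 8*Q*n*(-19 + n + (-1 - n)²)/3 (F(n, Q) = -8*(-20 + (-1 - n)² - (-1 - n))*(-n*Q/3) = -8*(-20 + (-1 - n)² + (1 + n))*(-Q*n/3) = -8*(-19 + n + (-1 - n)²)*(-Q*n/3) = -(-8)*Q*n*(-19 + n + (-1 - n)²)/3 = 8*Q*n*(-19 + n + (-1 - n)²)/3)
W*(-2) + F(f, 13) = -132*(-2) + (8/3)*13*(-8)*(-19 - 8 + (1 - 8)²) = 264 + (8/3)*13*(-8)*(-19 - 8 + (-7)²) = 264 + (8/3)*13*(-8)*(-19 - 8 + 49) = 264 + (8/3)*13*(-8)*22 = 264 - 18304/3 = -17512/3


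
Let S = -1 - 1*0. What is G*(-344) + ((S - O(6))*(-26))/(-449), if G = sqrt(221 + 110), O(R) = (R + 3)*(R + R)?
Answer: -2834/449 - 344*sqrt(331) ≈ -6264.8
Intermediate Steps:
S = -1 (S = -1 + 0 = -1)
O(R) = 2*R*(3 + R) (O(R) = (3 + R)*(2*R) = 2*R*(3 + R))
G = sqrt(331) ≈ 18.193
G*(-344) + ((S - O(6))*(-26))/(-449) = sqrt(331)*(-344) + ((-1 - 2*6*(3 + 6))*(-26))/(-449) = -344*sqrt(331) + ((-1 - 2*6*9)*(-26))*(-1/449) = -344*sqrt(331) + ((-1 - 1*108)*(-26))*(-1/449) = -344*sqrt(331) + ((-1 - 108)*(-26))*(-1/449) = -344*sqrt(331) - 109*(-26)*(-1/449) = -344*sqrt(331) + 2834*(-1/449) = -344*sqrt(331) - 2834/449 = -2834/449 - 344*sqrt(331)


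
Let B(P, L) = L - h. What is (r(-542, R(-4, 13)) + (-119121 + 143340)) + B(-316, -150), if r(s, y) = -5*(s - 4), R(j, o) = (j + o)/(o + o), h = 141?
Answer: 26658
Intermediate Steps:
R(j, o) = (j + o)/(2*o) (R(j, o) = (j + o)/((2*o)) = (j + o)*(1/(2*o)) = (j + o)/(2*o))
B(P, L) = -141 + L (B(P, L) = L - 1*141 = L - 141 = -141 + L)
r(s, y) = 20 - 5*s (r(s, y) = -5*(-4 + s) = 20 - 5*s)
(r(-542, R(-4, 13)) + (-119121 + 143340)) + B(-316, -150) = ((20 - 5*(-542)) + (-119121 + 143340)) + (-141 - 150) = ((20 + 2710) + 24219) - 291 = (2730 + 24219) - 291 = 26949 - 291 = 26658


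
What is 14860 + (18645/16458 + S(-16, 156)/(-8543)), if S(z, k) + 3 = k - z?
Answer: 696494271891/46866898 ≈ 14861.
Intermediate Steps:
S(z, k) = -3 + k - z (S(z, k) = -3 + (k - z) = -3 + k - z)
14860 + (18645/16458 + S(-16, 156)/(-8543)) = 14860 + (18645/16458 + (-3 + 156 - 1*(-16))/(-8543)) = 14860 + (18645*(1/16458) + (-3 + 156 + 16)*(-1/8543)) = 14860 + (6215/5486 + 169*(-1/8543)) = 14860 + (6215/5486 - 169/8543) = 14860 + 52167611/46866898 = 696494271891/46866898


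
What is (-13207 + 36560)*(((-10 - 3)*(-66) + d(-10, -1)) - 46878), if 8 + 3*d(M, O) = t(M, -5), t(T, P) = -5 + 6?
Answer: -3224278651/3 ≈ -1.0748e+9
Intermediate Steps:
t(T, P) = 1
d(M, O) = -7/3 (d(M, O) = -8/3 + (⅓)*1 = -8/3 + ⅓ = -7/3)
(-13207 + 36560)*(((-10 - 3)*(-66) + d(-10, -1)) - 46878) = (-13207 + 36560)*(((-10 - 3)*(-66) - 7/3) - 46878) = 23353*((-13*(-66) - 7/3) - 46878) = 23353*((858 - 7/3) - 46878) = 23353*(2567/3 - 46878) = 23353*(-138067/3) = -3224278651/3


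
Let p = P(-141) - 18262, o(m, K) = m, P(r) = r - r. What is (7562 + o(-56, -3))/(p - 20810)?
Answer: -1251/6512 ≈ -0.19211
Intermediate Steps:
P(r) = 0
p = -18262 (p = 0 - 18262 = -18262)
(7562 + o(-56, -3))/(p - 20810) = (7562 - 56)/(-18262 - 20810) = 7506/(-39072) = 7506*(-1/39072) = -1251/6512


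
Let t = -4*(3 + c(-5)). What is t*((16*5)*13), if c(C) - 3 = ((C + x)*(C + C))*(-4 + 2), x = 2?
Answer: 224640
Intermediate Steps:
c(C) = 3 - 4*C*(2 + C) (c(C) = 3 + ((C + 2)*(C + C))*(-4 + 2) = 3 + ((2 + C)*(2*C))*(-2) = 3 + (2*C*(2 + C))*(-2) = 3 - 4*C*(2 + C))
t = 216 (t = -4*(3 + (3 - 8*(-5) - 4*(-5)²)) = -4*(3 + (3 + 40 - 4*25)) = -4*(3 + (3 + 40 - 100)) = -4*(3 - 57) = -4*(-54) = 216)
t*((16*5)*13) = 216*((16*5)*13) = 216*(80*13) = 216*1040 = 224640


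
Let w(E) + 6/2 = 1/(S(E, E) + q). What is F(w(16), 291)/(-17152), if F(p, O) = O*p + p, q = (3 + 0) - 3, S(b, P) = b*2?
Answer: 6935/137216 ≈ 0.050541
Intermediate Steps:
S(b, P) = 2*b
q = 0 (q = 3 - 3 = 0)
w(E) = -3 + 1/(2*E) (w(E) = -3 + 1/(2*E + 0) = -3 + 1/(2*E))
F(p, O) = p + O*p
F(w(16), 291)/(-17152) = ((-3 + (½)/16)*(1 + 291))/(-17152) = ((-3 + (½)*(1/16))*292)*(-1/17152) = ((-3 + 1/32)*292)*(-1/17152) = -95/32*292*(-1/17152) = -6935/8*(-1/17152) = 6935/137216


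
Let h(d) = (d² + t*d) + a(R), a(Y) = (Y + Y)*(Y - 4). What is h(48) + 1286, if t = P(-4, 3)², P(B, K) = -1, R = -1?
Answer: 3648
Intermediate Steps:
a(Y) = 2*Y*(-4 + Y) (a(Y) = (2*Y)*(-4 + Y) = 2*Y*(-4 + Y))
t = 1 (t = (-1)² = 1)
h(d) = 10 + d + d² (h(d) = (d² + 1*d) + 2*(-1)*(-4 - 1) = (d² + d) + 2*(-1)*(-5) = (d + d²) + 10 = 10 + d + d²)
h(48) + 1286 = (10 + 48 + 48²) + 1286 = (10 + 48 + 2304) + 1286 = 2362 + 1286 = 3648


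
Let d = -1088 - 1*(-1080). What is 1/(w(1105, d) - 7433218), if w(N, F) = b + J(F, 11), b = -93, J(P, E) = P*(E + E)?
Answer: -1/7433487 ≈ -1.3453e-7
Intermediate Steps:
J(P, E) = 2*E*P (J(P, E) = P*(2*E) = 2*E*P)
d = -8 (d = -1088 + 1080 = -8)
w(N, F) = -93 + 22*F (w(N, F) = -93 + 2*11*F = -93 + 22*F)
1/(w(1105, d) - 7433218) = 1/((-93 + 22*(-8)) - 7433218) = 1/((-93 - 176) - 7433218) = 1/(-269 - 7433218) = 1/(-7433487) = -1/7433487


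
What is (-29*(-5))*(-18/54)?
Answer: -145/3 ≈ -48.333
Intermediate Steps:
(-29*(-5))*(-18/54) = 145*(-18*1/54) = 145*(-⅓) = -145/3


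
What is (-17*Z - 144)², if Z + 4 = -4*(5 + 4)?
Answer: 287296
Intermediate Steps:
Z = -40 (Z = -4 - 4*(5 + 4) = -4 - 4*9 = -4 - 36 = -40)
(-17*Z - 144)² = (-17*(-40) - 144)² = (680 - 144)² = 536² = 287296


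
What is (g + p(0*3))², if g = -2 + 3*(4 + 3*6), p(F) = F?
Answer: 4096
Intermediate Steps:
g = 64 (g = -2 + 3*(4 + 18) = -2 + 3*22 = -2 + 66 = 64)
(g + p(0*3))² = (64 + 0*3)² = (64 + 0)² = 64² = 4096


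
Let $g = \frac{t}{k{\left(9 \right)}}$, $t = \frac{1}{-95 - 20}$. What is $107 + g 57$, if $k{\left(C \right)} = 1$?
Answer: $\frac{12248}{115} \approx 106.5$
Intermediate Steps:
$t = - \frac{1}{115}$ ($t = \frac{1}{-115} = - \frac{1}{115} \approx -0.0086956$)
$g = - \frac{1}{115}$ ($g = - \frac{1}{115 \cdot 1} = \left(- \frac{1}{115}\right) 1 = - \frac{1}{115} \approx -0.0086956$)
$107 + g 57 = 107 - \frac{57}{115} = \frac{12248}{115}$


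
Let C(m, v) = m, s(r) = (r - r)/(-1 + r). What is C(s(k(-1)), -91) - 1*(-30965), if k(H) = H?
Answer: 30965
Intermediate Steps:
s(r) = 0 (s(r) = 0/(-1 + r) = 0)
C(s(k(-1)), -91) - 1*(-30965) = 0 - 1*(-30965) = 0 + 30965 = 30965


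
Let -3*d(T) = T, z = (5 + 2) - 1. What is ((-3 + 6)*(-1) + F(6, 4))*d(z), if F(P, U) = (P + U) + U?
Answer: -22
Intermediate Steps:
z = 6 (z = 7 - 1 = 6)
F(P, U) = P + 2*U
d(T) = -T/3
((-3 + 6)*(-1) + F(6, 4))*d(z) = ((-3 + 6)*(-1) + (6 + 2*4))*(-⅓*6) = (3*(-1) + (6 + 8))*(-2) = (-3 + 14)*(-2) = 11*(-2) = -22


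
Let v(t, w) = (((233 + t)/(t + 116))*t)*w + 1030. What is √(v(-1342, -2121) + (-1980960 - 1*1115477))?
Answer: 2*I*√48912139234/613 ≈ 721.57*I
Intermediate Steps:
v(t, w) = 1030 + t*w*(233 + t)/(116 + t) (v(t, w) = (((233 + t)/(116 + t))*t)*w + 1030 = (t*(233 + t)/(116 + t))*w + 1030 = t*w*(233 + t)/(116 + t) + 1030 = 1030 + t*w*(233 + t)/(116 + t))
√(v(-1342, -2121) + (-1980960 - 1*1115477)) = √((119480 + 1030*(-1342) - 2121*(-1342)² + 233*(-1342)*(-2121))/(116 - 1342) + (-1980960 - 1*1115477)) = √((119480 - 1382260 - 2121*1800964 + 663207006)/(-1226) + (-1980960 - 1115477)) = √(-(119480 - 1382260 - 3819844644 + 663207006)/1226 - 3096437) = √(-1/1226*(-3157900418) - 3096437) = √(1578950209/613 - 3096437) = √(-319165672/613) = 2*I*√48912139234/613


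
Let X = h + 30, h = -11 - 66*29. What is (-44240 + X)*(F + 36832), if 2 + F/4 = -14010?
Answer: 886530160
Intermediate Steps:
F = -56048 (F = -8 + 4*(-14010) = -8 - 56040 = -56048)
h = -1925 (h = -11 - 1914 = -1925)
X = -1895 (X = -1925 + 30 = -1895)
(-44240 + X)*(F + 36832) = (-44240 - 1895)*(-56048 + 36832) = -46135*(-19216) = 886530160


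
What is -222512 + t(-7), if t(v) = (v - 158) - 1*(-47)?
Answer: -222630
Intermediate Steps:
t(v) = -111 + v (t(v) = (-158 + v) + 47 = -111 + v)
-222512 + t(-7) = -222512 + (-111 - 7) = -222512 - 118 = -222630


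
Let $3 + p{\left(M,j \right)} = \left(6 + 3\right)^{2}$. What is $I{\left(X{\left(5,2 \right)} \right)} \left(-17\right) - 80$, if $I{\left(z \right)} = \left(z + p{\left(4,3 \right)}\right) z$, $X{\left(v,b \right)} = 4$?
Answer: $-5656$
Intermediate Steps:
$p{\left(M,j \right)} = 78$ ($p{\left(M,j \right)} = -3 + \left(6 + 3\right)^{2} = -3 + 9^{2} = -3 + 81 = 78$)
$I{\left(z \right)} = z \left(78 + z\right)$ ($I{\left(z \right)} = \left(z + 78\right) z = \left(78 + z\right) z = z \left(78 + z\right)$)
$I{\left(X{\left(5,2 \right)} \right)} \left(-17\right) - 80 = 4 \left(78 + 4\right) \left(-17\right) - 80 = 4 \cdot 82 \left(-17\right) - 80 = 328 \left(-17\right) - 80 = -5576 - 80 = -5656$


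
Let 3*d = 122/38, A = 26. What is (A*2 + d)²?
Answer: 9150625/3249 ≈ 2816.4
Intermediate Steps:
d = 61/57 (d = (122/38)/3 = (122*(1/38))/3 = (⅓)*(61/19) = 61/57 ≈ 1.0702)
(A*2 + d)² = (26*2 + 61/57)² = (52 + 61/57)² = (3025/57)² = 9150625/3249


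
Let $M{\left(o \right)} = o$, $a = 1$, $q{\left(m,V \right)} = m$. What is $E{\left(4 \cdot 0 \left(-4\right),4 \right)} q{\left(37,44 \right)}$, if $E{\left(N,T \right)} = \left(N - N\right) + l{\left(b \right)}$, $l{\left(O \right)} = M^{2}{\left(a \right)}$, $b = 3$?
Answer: $37$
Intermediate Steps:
$l{\left(O \right)} = 1$ ($l{\left(O \right)} = 1^{2} = 1$)
$E{\left(N,T \right)} = 1$ ($E{\left(N,T \right)} = \left(N - N\right) + 1 = 0 + 1 = 1$)
$E{\left(4 \cdot 0 \left(-4\right),4 \right)} q{\left(37,44 \right)} = 1 \cdot 37 = 37$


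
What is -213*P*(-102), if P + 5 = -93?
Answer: -2129148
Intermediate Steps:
P = -98 (P = -5 - 93 = -98)
-213*P*(-102) = -213*(-98)*(-102) = 20874*(-102) = -2129148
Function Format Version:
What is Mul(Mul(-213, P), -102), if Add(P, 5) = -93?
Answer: -2129148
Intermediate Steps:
P = -98 (P = Add(-5, -93) = -98)
Mul(Mul(-213, P), -102) = Mul(Mul(-213, -98), -102) = Mul(20874, -102) = -2129148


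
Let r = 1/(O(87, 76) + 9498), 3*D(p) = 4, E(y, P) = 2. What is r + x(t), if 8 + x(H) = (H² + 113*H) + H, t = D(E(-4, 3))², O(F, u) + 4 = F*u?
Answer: 258082625/1304586 ≈ 197.83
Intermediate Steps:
O(F, u) = -4 + F*u
D(p) = 4/3 (D(p) = (⅓)*4 = 4/3)
r = 1/16106 (r = 1/((-4 + 87*76) + 9498) = 1/((-4 + 6612) + 9498) = 1/(6608 + 9498) = 1/16106 ≈ 6.2089e-5)
t = 16/9 (t = (4/3)² = 16/9 ≈ 1.7778)
x(H) = -8 + H² + 114*H (x(H) = -8 + ((H² + 113*H) + H) = -8 + (H² + 114*H) = -8 + H² + 114*H)
r + x(t) = 1/16106 + (-8 + (16/9)² + 114*(16/9)) = 1/16106 + (-8 + 256/81 + 608/3) = 1/16106 + 16024/81 = 258082625/1304586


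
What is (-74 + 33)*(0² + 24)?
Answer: -984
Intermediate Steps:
(-74 + 33)*(0² + 24) = -41*(0 + 24) = -41*24 = -984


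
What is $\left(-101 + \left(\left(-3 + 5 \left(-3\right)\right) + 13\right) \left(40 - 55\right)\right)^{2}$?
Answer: $676$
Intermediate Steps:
$\left(-101 + \left(\left(-3 + 5 \left(-3\right)\right) + 13\right) \left(40 - 55\right)\right)^{2} = \left(-101 + \left(\left(-3 - 15\right) + 13\right) \left(-15\right)\right)^{2} = \left(-101 + \left(-18 + 13\right) \left(-15\right)\right)^{2} = \left(-101 - -75\right)^{2} = \left(-101 + 75\right)^{2} = \left(-26\right)^{2} = 676$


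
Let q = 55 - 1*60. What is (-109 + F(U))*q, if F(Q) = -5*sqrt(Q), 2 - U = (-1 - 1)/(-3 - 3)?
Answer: 545 + 25*sqrt(15)/3 ≈ 577.27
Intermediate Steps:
U = 5/3 (U = 2 - (-1 - 1)/(-3 - 3) = 2 - (-2)/(-6) = 2 - (-2)*(-1)/6 = 2 - 1*1/3 = 2 - 1/3 = 5/3 ≈ 1.6667)
q = -5 (q = 55 - 60 = -5)
(-109 + F(U))*q = (-109 - 5*sqrt(15)/3)*(-5) = 545 + 25*sqrt(15)/3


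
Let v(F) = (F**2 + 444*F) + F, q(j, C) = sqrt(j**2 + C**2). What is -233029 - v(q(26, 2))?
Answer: -233709 - 890*sqrt(170) ≈ -2.4531e+5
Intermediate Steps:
q(j, C) = sqrt(C**2 + j**2)
v(F) = F**2 + 445*F
-233029 - v(q(26, 2)) = -233029 - sqrt(2**2 + 26**2)*(445 + sqrt(2**2 + 26**2)) = -233029 - sqrt(4 + 676)*(445 + sqrt(4 + 676)) = -233029 - sqrt(680)*(445 + sqrt(680)) = -233029 - 2*sqrt(170)*(445 + 2*sqrt(170))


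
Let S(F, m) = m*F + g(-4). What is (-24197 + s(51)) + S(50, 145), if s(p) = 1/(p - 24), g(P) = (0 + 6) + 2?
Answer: -457352/27 ≈ -16939.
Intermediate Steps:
g(P) = 8 (g(P) = 6 + 2 = 8)
s(p) = 1/(-24 + p)
S(F, m) = 8 + F*m (S(F, m) = m*F + 8 = F*m + 8 = 8 + F*m)
(-24197 + s(51)) + S(50, 145) = (-24197 + 1/(-24 + 51)) + (8 + 50*145) = (-24197 + 1/27) + (8 + 7250) = (-24197 + 1/27) + 7258 = -653318/27 + 7258 = -457352/27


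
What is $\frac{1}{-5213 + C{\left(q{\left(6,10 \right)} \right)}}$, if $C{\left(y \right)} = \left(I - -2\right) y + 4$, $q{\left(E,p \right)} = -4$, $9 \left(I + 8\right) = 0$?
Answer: $- \frac{1}{5185} \approx -0.00019286$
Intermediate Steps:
$I = -8$ ($I = -8 + \frac{1}{9} \cdot 0 = -8 + 0 = -8$)
$C{\left(y \right)} = 4 - 6 y$ ($C{\left(y \right)} = \left(-8 - -2\right) y + 4 = \left(-8 + 2\right) y + 4 = - 6 y + 4 = 4 - 6 y$)
$\frac{1}{-5213 + C{\left(q{\left(6,10 \right)} \right)}} = \frac{1}{-5213 + \left(4 - -24\right)} = \frac{1}{-5213 + \left(4 + 24\right)} = \frac{1}{-5213 + 28} = \frac{1}{-5185} = - \frac{1}{5185}$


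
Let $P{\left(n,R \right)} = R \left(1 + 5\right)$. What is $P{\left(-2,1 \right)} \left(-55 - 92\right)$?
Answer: $-882$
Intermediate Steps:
$P{\left(n,R \right)} = 6 R$ ($P{\left(n,R \right)} = R 6 = 6 R$)
$P{\left(-2,1 \right)} \left(-55 - 92\right) = 6 \cdot 1 \left(-55 - 92\right) = 6 \left(-55 - 92\right) = 6 \left(-147\right) = -882$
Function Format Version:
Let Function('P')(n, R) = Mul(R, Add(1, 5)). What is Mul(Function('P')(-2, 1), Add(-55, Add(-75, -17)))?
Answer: -882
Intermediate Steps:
Function('P')(n, R) = Mul(6, R) (Function('P')(n, R) = Mul(R, 6) = Mul(6, R))
Mul(Function('P')(-2, 1), Add(-55, Add(-75, -17))) = Mul(Mul(6, 1), Add(-55, Add(-75, -17))) = Mul(6, Add(-55, -92)) = Mul(6, -147) = -882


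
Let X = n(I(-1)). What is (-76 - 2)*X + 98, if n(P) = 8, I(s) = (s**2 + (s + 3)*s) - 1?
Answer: -526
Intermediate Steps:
I(s) = -1 + s**2 + s*(3 + s) (I(s) = (s**2 + (3 + s)*s) - 1 = (s**2 + s*(3 + s)) - 1 = -1 + s**2 + s*(3 + s))
X = 8
(-76 - 2)*X + 98 = (-76 - 2)*8 + 98 = -78*8 + 98 = -624 + 98 = -526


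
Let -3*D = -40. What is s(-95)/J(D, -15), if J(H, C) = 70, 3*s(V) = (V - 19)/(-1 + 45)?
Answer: -19/1540 ≈ -0.012338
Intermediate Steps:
s(V) = -19/132 + V/132 (s(V) = ((V - 19)/(-1 + 45))/3 = ((-19 + V)/44)/3 = ((-19 + V)*(1/44))/3 = (-19/44 + V/44)/3 = -19/132 + V/132)
D = 40/3 (D = -1/3*(-40) = 40/3 ≈ 13.333)
s(-95)/J(D, -15) = (-19/132 + (1/132)*(-95))/70 = (-19/132 - 95/132)*(1/70) = -19/22*1/70 = -19/1540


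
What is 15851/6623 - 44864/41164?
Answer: 88839073/68157293 ≈ 1.3034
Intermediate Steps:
15851/6623 - 44864/41164 = 15851*(1/6623) - 44864*1/41164 = 15851/6623 - 11216/10291 = 88839073/68157293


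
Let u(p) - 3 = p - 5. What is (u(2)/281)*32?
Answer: 0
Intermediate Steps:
u(p) = -2 + p (u(p) = 3 + (p - 5) = 3 + (-5 + p) = -2 + p)
(u(2)/281)*32 = ((-2 + 2)/281)*32 = (0*(1/281))*32 = 0*32 = 0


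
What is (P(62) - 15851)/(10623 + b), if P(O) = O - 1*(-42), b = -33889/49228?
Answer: -775193316/522915155 ≈ -1.4824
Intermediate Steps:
b = -33889/49228 (b = -33889*1/49228 = -33889/49228 ≈ -0.68841)
P(O) = 42 + O (P(O) = O + 42 = 42 + O)
(P(62) - 15851)/(10623 + b) = ((42 + 62) - 15851)/(10623 - 33889/49228) = (104 - 15851)/(522915155/49228) = -15747*49228/522915155 = -775193316/522915155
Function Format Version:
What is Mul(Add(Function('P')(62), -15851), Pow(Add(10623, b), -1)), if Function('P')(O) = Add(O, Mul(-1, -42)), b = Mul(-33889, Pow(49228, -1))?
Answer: Rational(-775193316, 522915155) ≈ -1.4824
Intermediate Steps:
b = Rational(-33889, 49228) (b = Mul(-33889, Rational(1, 49228)) = Rational(-33889, 49228) ≈ -0.68841)
Function('P')(O) = Add(42, O) (Function('P')(O) = Add(O, 42) = Add(42, O))
Mul(Add(Function('P')(62), -15851), Pow(Add(10623, b), -1)) = Mul(Add(Add(42, 62), -15851), Pow(Add(10623, Rational(-33889, 49228)), -1)) = Mul(Add(104, -15851), Pow(Rational(522915155, 49228), -1)) = Mul(-15747, Rational(49228, 522915155)) = Rational(-775193316, 522915155)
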